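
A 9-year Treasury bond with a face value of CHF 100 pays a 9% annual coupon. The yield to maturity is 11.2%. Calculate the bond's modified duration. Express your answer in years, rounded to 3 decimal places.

Periodic yield y = 0.112. First find Macaulay duration:
  t   CF        PV=CF/(1+0.112)^t    t·PV
  1         9.00         8.0935         8.0935
  2         9.00         7.2783        14.5567
  3         9.00         6.5453        19.6358
  4         9.00         5.8860        23.5442
  5         9.00         5.2932        26.4660
  6         9.00         4.7601        28.5604
  7         9.00         4.2806        29.9645
  8         9.00         3.8495        30.7960
  9       109.00        41.9260       377.3340
  Σ                     87.9126       558.9512
P = 87.9126; Macaulay duration = 558.9512 / 87.9126 = 6.35803 years.
Modified duration = D_Mac / (1 + y) = 6.35803 / 1.112 = 5.71765 years.

5.718 years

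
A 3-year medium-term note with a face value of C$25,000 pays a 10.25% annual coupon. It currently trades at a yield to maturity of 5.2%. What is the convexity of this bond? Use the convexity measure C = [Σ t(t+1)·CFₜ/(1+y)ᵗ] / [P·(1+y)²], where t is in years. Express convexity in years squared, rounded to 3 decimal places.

9.627

With y = 0.052:
  t   CF        PV=CF/(1+0.052)^t    t·PV        t(t+1)·PV
  1     2,562.50     2,435.8365     2,435.8365       4,871.6730
  2     2,562.50     2,315.4339     4,630.8679      13,892.6036
  3    27,562.50    23,673.9860    71,021.9581     284,087.8326
  Σ                 28,425.2565    78,088.6625     302,852.1092
P = 28,425.2565.
Convexity = Σ t(t+1)·PV / [P·(1+y)²] = 302,852.1092 / (28,425.2565 × 1.106704) = 9.62708.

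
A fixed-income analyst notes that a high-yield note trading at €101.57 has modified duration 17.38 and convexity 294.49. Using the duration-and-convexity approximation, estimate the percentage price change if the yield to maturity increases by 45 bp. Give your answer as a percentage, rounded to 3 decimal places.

-7.523%

Duration effect: -D_mod·Δy = -17.38 × (+0.0045) = -0.078210
Convexity effect: ½·C·(Δy)² = 0.5 × 294.49 × (0.0045)² = +0.00298171125
ΔP/P ≈ -0.078210 + 0.00298171125 = -0.07522828875
= -7.522828875%.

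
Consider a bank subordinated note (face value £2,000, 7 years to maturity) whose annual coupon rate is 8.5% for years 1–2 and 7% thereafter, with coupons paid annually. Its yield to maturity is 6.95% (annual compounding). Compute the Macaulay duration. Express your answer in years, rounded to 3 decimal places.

5.655 years

Periodic yield y = 0.0695. Discount each cash flow and weight by its year:
  t   CF        PV=CF/(1+0.0695)^t    t·PV
  1       170.00       158.9528       158.9528
  2       170.00       148.6235       297.2469
  3       140.00       114.4421       343.3262
  4       140.00       107.0052       428.0208
  5       140.00       100.0516       500.2581
  6       140.00        93.5499       561.2994
  7     2,140.00     1,337.0519     9,359.3630
  Σ                  2,059.6769    11,648.4671
Price P = Σ PV = 2,059.6769.
Macaulay duration = Σ(t·PV) / P = 11,648.4671 / 2,059.6769 = 5.65548 years.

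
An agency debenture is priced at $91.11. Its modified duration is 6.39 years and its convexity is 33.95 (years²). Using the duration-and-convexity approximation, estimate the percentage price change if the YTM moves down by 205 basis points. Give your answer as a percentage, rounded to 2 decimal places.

Duration effect: -D_mod·Δy = -6.39 × (-0.0205) = +0.130995
Convexity effect: ½·C·(Δy)² = 0.5 × 33.95 × (-0.0205)² = +0.00713374375
ΔP/P ≈ +0.130995 + 0.00713374375 = +0.13812874375
= +13.812874375%.

+13.81%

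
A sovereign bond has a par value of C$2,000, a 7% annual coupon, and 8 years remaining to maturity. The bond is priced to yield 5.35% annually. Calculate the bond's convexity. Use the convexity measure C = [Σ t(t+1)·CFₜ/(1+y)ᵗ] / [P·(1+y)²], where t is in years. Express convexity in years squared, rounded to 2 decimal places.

48.62

With y = 0.0535:
  t   CF        PV=CF/(1+0.0535)^t    t·PV        t(t+1)·PV
  1       140.00       132.8904       132.8904         265.7807
  2       140.00       126.1418       252.2836         756.8507
  3       140.00       119.7359       359.2077       1,436.8309
  4       140.00       113.6553       454.6214       2,273.1070
  5       140.00       107.8836       539.4179       3,236.5073
  6       140.00       102.4049       614.4295       4,301.0064
  7       140.00        97.2045       680.4313       5,443.4506
  8     2,140.00     1,410.3843    11,283.0741     101,547.6670
  Σ                  2,210.3006    14,316.3558     119,261.2005
P = 2,210.3006.
Convexity = Σ t(t+1)·PV / [P·(1+y)²] = 119,261.2005 / (2,210.3006 × 1.109862) = 48.61595.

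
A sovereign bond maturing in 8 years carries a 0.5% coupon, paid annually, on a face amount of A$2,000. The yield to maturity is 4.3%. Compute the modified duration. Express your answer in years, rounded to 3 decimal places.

Periodic yield y = 0.043. First find Macaulay duration:
  t   CF        PV=CF/(1+0.043)^t    t·PV
  1        10.00         9.5877         9.5877
  2        10.00         9.1925        18.3849
  3        10.00         8.8135        26.4404
  4        10.00         8.4501        33.8005
  5        10.00         8.1017        40.5087
  6        10.00         7.7677        46.6064
  7        10.00         7.4475        52.1324
  8     2,010.00     1,435.2303    11,481.8423
  Σ                  1,494.5910    11,709.3033
P = 1,494.5910; Macaulay duration = 11,709.3033 / 1,494.5910 = 7.83445 years.
Modified duration = D_Mac / (1 + y) = 7.83445 / 1.043 = 7.51146 years.

7.511 years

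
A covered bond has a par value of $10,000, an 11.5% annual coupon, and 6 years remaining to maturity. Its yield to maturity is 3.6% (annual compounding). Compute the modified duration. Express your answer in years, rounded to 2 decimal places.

4.71 years

Periodic yield y = 0.036. First find Macaulay duration:
  t   CF        PV=CF/(1+0.036)^t    t·PV
  1     1,150.00     1,110.0386     1,110.0386
  2     1,150.00     1,071.4658     2,142.9317
  3     1,150.00     1,034.2334     3,102.7003
  4     1,150.00       998.2948     3,993.1793
  5     1,150.00       963.6050     4,818.0252
  6    11,150.00     9,018.1267    54,108.7605
  Σ                 14,195.7645    69,275.6356
P = 14,195.7645; Macaulay duration = 69,275.6356 / 14,195.7645 = 4.88002 years.
Modified duration = D_Mac / (1 + y) = 4.88002 / 1.036 = 4.71045 years.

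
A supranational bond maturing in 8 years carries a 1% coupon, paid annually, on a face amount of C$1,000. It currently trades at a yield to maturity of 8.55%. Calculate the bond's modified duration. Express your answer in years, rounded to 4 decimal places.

Periodic yield y = 0.0855. First find Macaulay duration:
  t   CF        PV=CF/(1+0.0855)^t    t·PV
  1        10.00         9.2123         9.2123
  2        10.00         8.4867        16.9735
  3        10.00         7.8183        23.4548
  4        10.00         7.2025        28.8098
  5        10.00         6.6352        33.1758
  6        10.00         6.1125        36.6752
  7        10.00         5.6311        39.4175
  8     1,010.00       523.9414     4,191.5315
  Σ                    575.0400     4,379.2504
P = 575.0400; Macaulay duration = 4,379.2504 / 575.0400 = 7.61556 years.
Modified duration = D_Mac / (1 + y) = 7.61556 / 1.0855 = 7.01571 years.

7.0157 years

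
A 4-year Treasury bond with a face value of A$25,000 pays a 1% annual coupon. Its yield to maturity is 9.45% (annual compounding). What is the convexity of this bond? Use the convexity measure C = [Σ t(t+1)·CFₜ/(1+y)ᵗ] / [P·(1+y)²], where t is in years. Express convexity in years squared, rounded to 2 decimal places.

With y = 0.0945:
  t   CF        PV=CF/(1+0.0945)^t    t·PV        t(t+1)·PV
  1       250.00       228.4148       228.4148         456.8296
  2       250.00       208.6933       417.3866       1,252.1597
  3       250.00       190.6745       572.0236       2,288.0945
  4    25,250.00    17,595.3666    70,381.4662     351,907.3312
  Σ                 18,223.1492    71,599.2912     355,904.4150
P = 18,223.1492.
Convexity = Σ t(t+1)·PV / [P·(1+y)²] = 355,904.4150 / (18,223.1492 × 1.197930) = 16.30341.

16.30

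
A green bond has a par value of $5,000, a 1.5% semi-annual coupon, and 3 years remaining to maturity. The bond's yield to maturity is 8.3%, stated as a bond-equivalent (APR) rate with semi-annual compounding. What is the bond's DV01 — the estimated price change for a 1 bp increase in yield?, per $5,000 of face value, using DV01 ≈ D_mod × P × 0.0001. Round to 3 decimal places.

$1.160

Periodic yield y = 0.0415.
  t   CF        PV=CF/(1+0.0415)^t    t·PV
  1        37.50        36.0058        36.0058
  2        37.50        34.5711        69.1421
  3        37.50        33.1935        99.5806
  4        37.50        31.8709       127.4836
  5        37.50        30.6009       153.0047
  6     5,037.50     3,946.9299    23,681.5794
  Σ                  4,113.1721    24,166.7962
P = 4,113.1721; D_Mac = 5.87546 half-year periods = 2.93773 yrs; D_mod = 2.82067 yrs.
DV01 ≈ 2.82067 × 4,113.1721 × 0.0001 = 1.160192.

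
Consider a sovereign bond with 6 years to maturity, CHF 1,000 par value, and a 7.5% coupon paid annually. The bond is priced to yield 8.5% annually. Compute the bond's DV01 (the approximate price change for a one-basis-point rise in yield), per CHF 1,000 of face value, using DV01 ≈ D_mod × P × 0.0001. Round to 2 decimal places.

Periodic yield y = 0.085.
  t   CF        PV=CF/(1+0.085)^t    t·PV
  1        75.00        69.1244        69.1244
  2        75.00        63.7091       127.4183
  3        75.00        58.7181       176.1543
  4        75.00        54.1181       216.4723
  5        75.00        49.8784       249.3920
  6     1,075.00       658.9160     3,953.4958
  Σ                    954.4641     4,792.0572
P = 954.4641; D_Mac = 5.02068 yrs; D_mod = 4.62735 yrs.
DV01 ≈ 4.62735 × 954.4641 × 0.0001 = 0.441664.

CHF 0.44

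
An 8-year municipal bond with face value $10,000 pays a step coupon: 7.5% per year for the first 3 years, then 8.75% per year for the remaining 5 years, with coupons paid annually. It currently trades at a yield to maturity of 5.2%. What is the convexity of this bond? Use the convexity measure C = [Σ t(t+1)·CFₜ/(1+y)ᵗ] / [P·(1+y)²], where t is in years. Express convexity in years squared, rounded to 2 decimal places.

With y = 0.052:
  t   CF        PV=CF/(1+0.052)^t    t·PV        t(t+1)·PV
  1       750.00       712.9278       712.9278       1,425.8555
  2       750.00       677.6880     1,355.3760       4,066.1279
  3       750.00       644.1901     1,932.5703       7,730.2812
  4       875.00       714.4060     2,857.6240      14,288.1200
  5       875.00       679.0932     3,395.4658      20,372.7947
  6       875.00       645.5258     3,873.1549      27,112.0842
  7       875.00       613.6177     4,295.3239      34,362.5909
  8    10,875.00     7,249.4214    57,995.3714     521,958.3427
  Σ                 11,936.8699    76,417.8140     631,316.1970
P = 11,936.8699.
Convexity = Σ t(t+1)·PV / [P·(1+y)²] = 631,316.1970 / (11,936.8699 × 1.106704) = 47.78868.

47.79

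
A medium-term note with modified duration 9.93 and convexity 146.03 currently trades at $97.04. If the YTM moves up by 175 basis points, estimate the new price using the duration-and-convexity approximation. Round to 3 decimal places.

$82.347

Duration effect: -D_mod·Δy = -9.93 × (+0.0175) = -0.173775
Convexity effect: ½·C·(Δy)² = 0.5 × 146.03 × (0.0175)² = +0.02236084375
ΔP/P ≈ -0.173775 + 0.02236084375 = -0.15141415625
New price ≈ 97.04 × (1 - 0.15141415625) = 82.3467702775.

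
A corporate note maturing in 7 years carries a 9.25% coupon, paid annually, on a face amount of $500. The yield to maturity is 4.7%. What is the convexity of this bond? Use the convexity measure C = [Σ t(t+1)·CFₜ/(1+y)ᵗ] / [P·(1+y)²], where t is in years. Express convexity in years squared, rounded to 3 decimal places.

With y = 0.047:
  t   CF        PV=CF/(1+0.047)^t    t·PV        t(t+1)·PV
  1        46.25        44.1738        44.1738          88.3477
  2        46.25        42.1909        84.3817         253.1452
  3        46.25        40.2969       120.8907         483.5629
  4        46.25        38.4880       153.9519         769.7594
  5        46.25        36.7602       183.8012       1,102.8072
  6        46.25        35.1101       210.6604       1,474.6228
  7       546.25       396.0634     2,772.4436      22,179.5487
  Σ                    633.0832     3,570.3033      26,351.7937
P = 633.0832.
Convexity = Σ t(t+1)·PV / [P·(1+y)²] = 26,351.7937 / (633.0832 × 1.096209) = 37.97135.

37.971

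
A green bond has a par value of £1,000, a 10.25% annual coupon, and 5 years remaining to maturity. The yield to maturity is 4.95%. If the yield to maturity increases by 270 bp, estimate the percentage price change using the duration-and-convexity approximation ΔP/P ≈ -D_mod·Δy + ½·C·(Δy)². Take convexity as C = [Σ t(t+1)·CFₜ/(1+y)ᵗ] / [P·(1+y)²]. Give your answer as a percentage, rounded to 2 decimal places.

-10.12%

With y = 0.0495:
  t   CF        PV=CF/(1+0.0495)^t    t·PV        t(t+1)·PV
  1       102.50        97.6656        97.6656         195.3311
  2       102.50        93.0591       186.1183         558.3548
  3       102.50        88.6700       266.0099       1,064.0396
  4       102.50        84.4878       337.9513       1,689.7564
  5     1,102.50       865.8973     4,329.4865      25,976.9189
  Σ                  1,229.7798     5,217.2315      29,484.4007
P = 1,229.7798; D_Mac = 4.24241 yrs; D_mod = 4.04232 yrs; C = 21.76708.
Duration effect: -4.04232 × (+0.027) = -0.109143
Convexity effect: 0.5 × 21.76708 × (0.027)² = +0.0079341
ΔP/P ≈ -0.109143 + 0.0079341 = -0.101208 = -10.1208%.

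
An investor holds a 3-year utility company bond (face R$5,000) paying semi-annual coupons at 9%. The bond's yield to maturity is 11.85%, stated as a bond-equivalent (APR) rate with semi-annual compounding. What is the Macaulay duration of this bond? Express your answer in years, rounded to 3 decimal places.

Periodic yield y = 0.05925. Discount each cash flow and weight by its period:
  t   CF        PV=CF/(1+0.05925)^t    t·PV
  1       225.00       212.4144       212.4144
  2       225.00       200.5329       401.0657
  3       225.00       189.3159       567.9477
  4       225.00       178.7264       714.9055
  5       225.00       168.7292       843.6458
  6     5,225.00     3,699.0948    22,194.5687
  Σ                  4,648.8135    24,934.5478
Price P = Σ PV = 4,648.8135.
Macaulay duration = Σ(t·PV) / P = 24,934.5478 / 4,648.8135 = 5.36364 half-year periods.
In years: 5.36364 / 2 = 2.68182 years.

2.682 years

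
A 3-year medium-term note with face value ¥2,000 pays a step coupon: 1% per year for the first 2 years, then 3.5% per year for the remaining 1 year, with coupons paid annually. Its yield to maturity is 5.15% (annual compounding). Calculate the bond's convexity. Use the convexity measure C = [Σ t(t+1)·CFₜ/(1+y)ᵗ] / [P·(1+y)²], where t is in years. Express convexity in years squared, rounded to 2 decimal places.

10.70

With y = 0.0515:
  t   CF        PV=CF/(1+0.0515)^t    t·PV        t(t+1)·PV
  1        20.00        19.0204        19.0204          38.0409
  2        20.00        18.0889        36.1777         108.5332
  3     2,070.00     1,780.5022     5,341.5066      21,366.0264
  Σ                  1,817.6115     5,396.7048      21,512.6005
P = 1,817.6115.
Convexity = Σ t(t+1)·PV / [P·(1+y)²] = 21,512.6005 / (1,817.6115 × 1.105652) = 10.70467.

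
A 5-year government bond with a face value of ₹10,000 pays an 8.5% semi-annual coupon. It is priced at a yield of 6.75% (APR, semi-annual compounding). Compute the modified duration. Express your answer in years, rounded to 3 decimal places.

4.072 years

Periodic yield y = 0.03375. First find Macaulay duration:
  t   CF        PV=CF/(1+0.03375)^t    t·PV
  1       425.00       411.1245       411.1245
  2       425.00       397.7021       795.4042
  3       425.00       384.7179     1,154.1536
  4       425.00       372.1576     1,488.6302
  5       425.00       360.0073     1,800.0365
  6       425.00       348.2537     2,089.5225
  7       425.00       336.8839     2,358.1874
  8       425.00       325.8853     2,607.0823
  9       425.00       315.2457     2,837.2117
  10   10,425.00     7,480.3314    74,803.3139
  Σ                 10,732.3095    90,344.6668
P = 10,732.3095; Macaulay duration = 90,344.6668 / 10,732.3095 = 8.41801 half-year periods = 4.20900 years.
Modified duration = D_Mac / (1 + y) = 4.20900 / 1.03375 = 4.07159 years.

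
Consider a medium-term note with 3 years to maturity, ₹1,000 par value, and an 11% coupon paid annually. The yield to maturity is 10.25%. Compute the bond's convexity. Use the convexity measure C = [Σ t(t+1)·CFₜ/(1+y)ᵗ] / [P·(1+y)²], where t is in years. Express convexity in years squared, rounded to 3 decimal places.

8.628

With y = 0.1025:
  t   CF        PV=CF/(1+0.1025)^t    t·PV        t(t+1)·PV
  1       110.00        99.7732        99.7732         199.5465
  2       110.00        90.4973       180.9945         542.9836
  3     1,110.00       828.2991     2,484.8973       9,939.5891
  Σ                  1,018.5696     2,765.6651      10,682.1192
P = 1,018.5696.
Convexity = Σ t(t+1)·PV / [P·(1+y)²] = 10,682.1192 / (1,018.5696 × 1.215506) = 8.62799.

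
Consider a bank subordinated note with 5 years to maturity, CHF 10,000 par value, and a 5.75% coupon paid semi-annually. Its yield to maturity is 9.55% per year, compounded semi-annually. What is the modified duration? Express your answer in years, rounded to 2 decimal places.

Periodic yield y = 0.04775. First find Macaulay duration:
  t   CF        PV=CF/(1+0.04775)^t    t·PV
  1       287.50       274.3975       274.3975
  2       287.50       261.8922       523.7843
  3       287.50       249.9567       749.8702
  4       287.50       238.5652       954.2610
  5       287.50       227.6929     1,138.4645
  6       287.50       217.3161     1,303.8964
  7       287.50       207.4121     1,451.8849
  8       287.50       197.9596     1,583.6765
  9       287.50       188.9378     1,700.4401
  10   10,287.50     6,452.5764    64,525.7637
  Σ                  8,516.7065    74,206.4392
P = 8,516.7065; Macaulay duration = 74,206.4392 / 8,516.7065 = 8.71304 half-year periods = 4.35652 years.
Modified duration = D_Mac / (1 + y) = 4.35652 / 1.04775 = 4.15798 years.

4.16 years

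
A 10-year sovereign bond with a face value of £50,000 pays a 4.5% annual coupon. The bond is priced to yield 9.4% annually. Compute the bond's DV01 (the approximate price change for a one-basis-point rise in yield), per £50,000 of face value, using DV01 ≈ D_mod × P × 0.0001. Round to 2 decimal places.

£24.80

Periodic yield y = 0.094.
  t   CF        PV=CF/(1+0.094)^t    t·PV
  1     2,250.00     2,056.6728     2,056.6728
  2     2,250.00     1,879.9568     3,759.9136
  3     2,250.00     1,718.4249     5,155.2746
  4     2,250.00     1,570.7723     6,283.0891
  5     2,250.00     1,435.8065     7,179.0324
  6     2,250.00     1,312.4374     7,874.6242
  7     2,250.00     1,199.6685     8,397.6797
  8     2,250.00     1,096.5891     8,772.7132
  9     2,250.00     1,002.3667     9,021.3001
  10   52,250.00    21,277.1314   212,771.3136
  Σ                 34,549.8263   271,271.6133
P = 34,549.8263; D_Mac = 7.85161 yrs; D_mod = 7.17697 yrs.
DV01 ≈ 7.17697 × 34,549.8263 × 0.0001 = 24.796308.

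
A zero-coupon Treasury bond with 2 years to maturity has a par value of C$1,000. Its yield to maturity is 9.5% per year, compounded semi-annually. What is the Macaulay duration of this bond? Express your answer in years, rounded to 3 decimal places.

2.000 years

A zero-coupon bond has a single cash flow at maturity, so its Macaulay duration equals its maturity: 2 years.
(Equivalently: 4 semi-annual periods ÷ 2 = 2 years.)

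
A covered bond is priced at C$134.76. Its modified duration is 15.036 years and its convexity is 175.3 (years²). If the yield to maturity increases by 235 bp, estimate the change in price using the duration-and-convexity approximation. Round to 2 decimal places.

Duration effect: -D_mod·Δy = -15.036 × (+0.0235) = -0.353346
Convexity effect: ½·C·(Δy)² = 0.5 × 175.3 × (0.0235)² = +0.0484047125
ΔP/P ≈ -0.353346 + 0.0484047125 = -0.3049412875
ΔP ≈ 134.76 × (-0.3049412875) = -41.0938879035.

-C$41.09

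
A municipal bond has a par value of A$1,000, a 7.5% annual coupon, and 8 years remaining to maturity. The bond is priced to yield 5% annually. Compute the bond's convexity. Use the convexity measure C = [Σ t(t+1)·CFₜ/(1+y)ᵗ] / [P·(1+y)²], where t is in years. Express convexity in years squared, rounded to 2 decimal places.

48.45

With y = 0.05:
  t   CF        PV=CF/(1+0.05)^t    t·PV        t(t+1)·PV
  1        75.00        71.4286        71.4286         142.8571
  2        75.00        68.0272       136.0544         408.1633
  3        75.00        64.7878       194.3635         777.4538
  4        75.00        61.7027       246.8107       1,234.0537
  5        75.00        58.7645       293.8223       1,762.9339
  6        75.00        55.9662       335.7969       2,350.5785
  7        75.00        53.3011       373.1077       2,984.8616
  8     1,075.00       727.6023     5,820.8185      52,387.3666
  Σ                  1,161.5803     7,472.2026      62,048.2685
P = 1,161.5803.
Convexity = Σ t(t+1)·PV / [P·(1+y)²] = 62,048.2685 / (1,161.5803 × 1.102500) = 48.45090.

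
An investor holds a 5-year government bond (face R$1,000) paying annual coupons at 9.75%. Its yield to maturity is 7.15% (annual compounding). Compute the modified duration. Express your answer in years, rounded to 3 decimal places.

Periodic yield y = 0.0715. First find Macaulay duration:
  t   CF        PV=CF/(1+0.0715)^t    t·PV
  1        97.50        90.9939        90.9939
  2        97.50        84.9220       169.8440
  3        97.50        79.2553       237.7658
  4        97.50        73.9666       295.8666
  5     1,097.50       777.0405     3,885.2025
  Σ                  1,106.1783     4,679.6728
P = 1,106.1783; Macaulay duration = 4,679.6728 / 1,106.1783 = 4.23049 years.
Modified duration = D_Mac / (1 + y) = 4.23049 / 1.0715 = 3.94819 years.

3.948 years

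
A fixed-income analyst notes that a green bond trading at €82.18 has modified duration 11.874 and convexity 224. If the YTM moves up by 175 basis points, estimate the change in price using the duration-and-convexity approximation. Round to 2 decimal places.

-€14.26

Duration effect: -D_mod·Δy = -11.874 × (+0.0175) = -0.207795
Convexity effect: ½·C·(Δy)² = 0.5 × 224 × (0.0175)² = +0.0343000
ΔP/P ≈ -0.207795 + 0.0343000 = -0.173495
ΔP ≈ 82.18 × (-0.173495) = -14.2578191.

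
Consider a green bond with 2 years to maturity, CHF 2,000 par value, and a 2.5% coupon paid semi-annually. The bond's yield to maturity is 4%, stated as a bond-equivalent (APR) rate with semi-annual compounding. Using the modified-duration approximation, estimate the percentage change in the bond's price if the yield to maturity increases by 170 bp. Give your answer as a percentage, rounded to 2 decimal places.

Periodic yield y = 0.02. Modified duration first:
  t   CF        PV=CF/(1+0.02)^t    t·PV
  1        25.00        24.5098        24.5098
  2        25.00        24.0292        48.0584
  3        25.00        23.5581        70.6742
  4     2,025.00     1,870.7870     7,483.1480
  Σ                  1,942.8841     7,626.3904
P = 1,942.8841; D_Mac = 3.92529 half-year periods = 1.96265 yrs; D_mod = 1.96265/(1+0.02) = 1.92416 yrs.
ΔP/P ≈ -D_mod · Δy = -1.92416 × (+0.017) = -0.032711 = -3.2711%.

-3.27%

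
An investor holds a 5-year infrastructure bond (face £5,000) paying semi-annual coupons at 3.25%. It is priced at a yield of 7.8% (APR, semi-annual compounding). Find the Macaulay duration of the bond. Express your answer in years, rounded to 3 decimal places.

4.609 years

Periodic yield y = 0.039. Discount each cash flow and weight by its period:
  t   CF        PV=CF/(1+0.039)^t    t·PV
  1        81.25        78.2002        78.2002
  2        81.25        75.2649       150.5297
  3        81.25        72.4397       217.3191
  4        81.25        69.7206       278.8824
  5        81.25        67.1036       335.5179
  6        81.25        64.5848       387.5086
  7        81.25        62.1605       435.1235
  8        81.25        59.8272       478.6179
  9        81.25        57.5816       518.2341
  10    5,081.25     3,465.8925    34,658.9249
  Σ                  4,072.7755    37,538.8584
Price P = Σ PV = 4,072.7755.
Macaulay duration = Σ(t·PV) / P = 37,538.8584 / 4,072.7755 = 9.21702 half-year periods.
In years: 9.21702 / 2 = 4.60851 years.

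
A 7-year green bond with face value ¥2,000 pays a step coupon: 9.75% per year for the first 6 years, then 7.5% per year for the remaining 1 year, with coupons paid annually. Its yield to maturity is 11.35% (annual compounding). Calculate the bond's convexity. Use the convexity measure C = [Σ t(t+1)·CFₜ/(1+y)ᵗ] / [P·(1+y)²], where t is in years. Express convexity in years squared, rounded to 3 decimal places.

30.842

With y = 0.1135:
  t   CF        PV=CF/(1+0.1135)^t    t·PV        t(t+1)·PV
  1       195.00       175.1235       175.1235         350.2470
  2       195.00       157.2730       314.5460         943.6380
  3       195.00       141.2420       423.7261       1,694.9043
  4       195.00       126.8451       507.3804       2,536.9022
  5       195.00       113.9157       569.5784       3,417.4704
  6       195.00       102.3042       613.8249       4,296.7746
  7     2,150.00     1,012.9941     7,090.9586      56,727.6689
  Σ                  1,829.6975     9,695.1380      69,967.6054
P = 1,829.6975.
Convexity = Σ t(t+1)·PV / [P·(1+y)²] = 69,967.6054 / (1,829.6975 × 1.239882) = 30.84163.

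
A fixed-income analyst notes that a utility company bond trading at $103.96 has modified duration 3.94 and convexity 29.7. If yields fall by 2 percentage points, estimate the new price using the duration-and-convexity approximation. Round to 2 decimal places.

Duration effect: -D_mod·Δy = -3.94 × (-0.02) = +0.078800
Convexity effect: ½·C·(Δy)² = 0.5 × 29.7 × (-0.02)² = +0.0059400
ΔP/P ≈ +0.078800 + 0.0059400 = +0.084740
New price ≈ 103.96 × (1 + 0.084740) = 112.7695704.

$112.77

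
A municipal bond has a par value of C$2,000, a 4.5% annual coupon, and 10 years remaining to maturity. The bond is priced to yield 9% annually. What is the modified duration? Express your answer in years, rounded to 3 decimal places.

Periodic yield y = 0.09. First find Macaulay duration:
  t   CF        PV=CF/(1+0.09)^t    t·PV
  1        90.00        82.5688        82.5688
  2        90.00        75.7512       151.5024
  3        90.00        69.4965       208.4895
  4        90.00        63.7583       255.0331
  5        90.00        58.4938       292.4691
  6        90.00        53.6641       321.9844
  7        90.00        49.2331       344.6316
  8        90.00        45.1680       361.3437
  9        90.00        41.4385       372.9465
  10    2,090.00       882.8386     8,828.3859
  Σ                  1,422.4108    11,219.3550
P = 1,422.4108; Macaulay duration = 11,219.3550 / 1,422.4108 = 7.88756 years.
Modified duration = D_Mac / (1 + y) = 7.88756 / 1.09 = 7.23630 years.

7.236 years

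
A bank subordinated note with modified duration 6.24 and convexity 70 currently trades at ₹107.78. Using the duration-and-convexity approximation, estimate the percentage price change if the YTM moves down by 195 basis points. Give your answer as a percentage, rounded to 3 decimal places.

+13.499%

Duration effect: -D_mod·Δy = -6.24 × (-0.0195) = +0.121680
Convexity effect: ½·C·(Δy)² = 0.5 × 70 × (-0.0195)² = +0.01330875
ΔP/P ≈ +0.121680 + 0.01330875 = +0.13498875
= +13.498875%.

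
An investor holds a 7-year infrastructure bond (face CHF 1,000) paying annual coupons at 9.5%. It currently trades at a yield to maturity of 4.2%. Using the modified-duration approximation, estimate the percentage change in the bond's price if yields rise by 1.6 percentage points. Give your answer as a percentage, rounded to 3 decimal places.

-8.658%

Periodic yield y = 0.042. Modified duration first:
  t   CF        PV=CF/(1+0.042)^t    t·PV
  1        95.00        91.1708        91.1708
  2        95.00        87.4960       174.9920
  3        95.00        83.9693       251.9079
  4        95.00        80.5847       322.3389
  5        95.00        77.3366       386.6829
  6        95.00        74.2194       445.3162
  7     1,095.00       820.9942     5,746.9594
  Σ                  1,315.7710     7,419.3681
P = 1,315.7710; D_Mac = 5.63880 yrs; D_mod = 5.63880/(1+0.042) = 5.41152 yrs.
ΔP/P ≈ -D_mod · Δy = -5.41152 × (+0.016) = -0.086584 = -8.6584%.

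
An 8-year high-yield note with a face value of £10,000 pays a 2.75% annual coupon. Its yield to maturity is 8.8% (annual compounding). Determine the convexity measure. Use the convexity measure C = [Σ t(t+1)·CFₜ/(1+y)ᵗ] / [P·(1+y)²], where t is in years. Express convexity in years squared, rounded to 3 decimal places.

51.769

With y = 0.088:
  t   CF        PV=CF/(1+0.088)^t    t·PV        t(t+1)·PV
  1       275.00       252.7574       252.7574         505.5147
  2       275.00       232.3137       464.6275       1,393.8825
  3       275.00       213.5237       640.5710       2,562.2839
  4       275.00       196.2534       785.0135       3,925.0673
  5       275.00       180.3799       901.8997       5,411.3979
  6       275.00       165.7904       994.7423       6,963.1959
  7       275.00       152.3809     1,066.6660       8,533.3283
  8    10,275.00     5,232.9992    41,863.9935     376,775.9418
  Σ                  6,626.3985    46,970.2708     406,070.6123
P = 6,626.3985.
Convexity = Σ t(t+1)·PV / [P·(1+y)²] = 406,070.6123 / (6,626.3985 × 1.183744) = 51.76858.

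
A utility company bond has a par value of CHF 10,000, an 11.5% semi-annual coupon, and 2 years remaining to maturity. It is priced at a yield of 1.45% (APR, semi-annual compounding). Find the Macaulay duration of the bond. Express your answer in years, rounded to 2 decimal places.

1.86 years

Periodic yield y = 0.00725. Discount each cash flow and weight by its period:
  t   CF        PV=CF/(1+0.00725)^t    t·PV
  1       575.00       570.8613       570.8613
  2       575.00       566.7523     1,133.5046
  3       575.00       562.6729     1,688.0188
  4    10,575.00    10,273.8039    41,095.2156
  Σ                 11,974.0904    44,487.6002
Price P = Σ PV = 11,974.0904.
Macaulay duration = Σ(t·PV) / P = 44,487.6002 / 11,974.0904 = 3.71532 half-year periods.
In years: 3.71532 / 2 = 1.85766 years.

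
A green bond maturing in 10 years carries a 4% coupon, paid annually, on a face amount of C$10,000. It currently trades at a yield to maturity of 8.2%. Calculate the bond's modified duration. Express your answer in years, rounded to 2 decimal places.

7.49 years

Periodic yield y = 0.082. First find Macaulay duration:
  t   CF        PV=CF/(1+0.082)^t    t·PV
  1       400.00       369.6858       369.6858
  2       400.00       341.6689       683.3378
  3       400.00       315.7753       947.3260
  4       400.00       291.8441     1,167.3765
  5       400.00       269.7265     1,348.6327
  6       400.00       249.2852     1,495.7110
  7       400.00       230.3929     1,612.7506
  8       400.00       212.9325     1,703.4598
  9       400.00       196.7953     1,771.1574
  10   10,400.00     4,728.9065    47,289.0655
  Σ                  7,207.0131    58,388.5030
P = 7,207.0131; Macaulay duration = 58,388.5030 / 7,207.0131 = 8.10162 years.
Modified duration = D_Mac / (1 + y) = 8.10162 / 1.082 = 7.48764 years.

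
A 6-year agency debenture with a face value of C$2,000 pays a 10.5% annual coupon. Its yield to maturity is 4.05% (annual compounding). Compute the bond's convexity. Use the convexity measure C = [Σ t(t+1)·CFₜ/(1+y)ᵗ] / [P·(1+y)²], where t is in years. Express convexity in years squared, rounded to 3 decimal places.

With y = 0.0405:
  t   CF        PV=CF/(1+0.0405)^t    t·PV        t(t+1)·PV
  1       210.00       201.8260       201.8260         403.6521
  2       210.00       193.9703       387.9405       1,163.8215
  3       210.00       186.4202       559.2607       2,237.0428
  4       210.00       179.1641       716.6563       3,583.2817
  5       210.00       172.1904       860.9519       5,165.7113
  6     2,210.00     1,741.5653    10,449.3919      73,145.7432
  Σ                  2,675.1363    13,176.0273      85,699.2525
P = 2,675.1363.
Convexity = Σ t(t+1)·PV / [P·(1+y)²] = 85,699.2525 / (2,675.1363 × 1.082640) = 29.59014.

29.590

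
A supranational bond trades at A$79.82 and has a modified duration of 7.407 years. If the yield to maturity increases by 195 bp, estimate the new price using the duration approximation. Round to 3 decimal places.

Duration approximation: ΔP/P ≈ -D_mod · Δy = -7.407 × (+0.0195) = -0.1444365.
New price ≈ 79.82 × (1 - 0.1444365) = 68.29107857.

A$68.291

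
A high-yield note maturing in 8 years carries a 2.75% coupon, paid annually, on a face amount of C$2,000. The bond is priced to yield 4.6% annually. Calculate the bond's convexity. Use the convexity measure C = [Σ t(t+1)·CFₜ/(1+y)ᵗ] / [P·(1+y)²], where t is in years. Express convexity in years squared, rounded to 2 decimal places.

57.47

With y = 0.046:
  t   CF        PV=CF/(1+0.046)^t    t·PV        t(t+1)·PV
  1        55.00        52.5813        52.5813         105.1625
  2        55.00        50.2689       100.5378         301.6134
  3        55.00        48.0582       144.1746         576.6986
  4        55.00        45.9448       183.7790         918.8951
  5        55.00        43.9242       219.6212       1,317.7272
  6        55.00        41.9926       251.9555       1,763.6885
  7        55.00        40.1459       281.0211       2,248.1688
  8     2,055.00     1,434.0304    11,472.2430     103,250.1869
  Σ                  1,756.9462    12,705.9135     110,482.1410
P = 1,756.9462.
Convexity = Σ t(t+1)·PV / [P·(1+y)²] = 110,482.1410 / (1,756.9462 × 1.094116) = 57.47384.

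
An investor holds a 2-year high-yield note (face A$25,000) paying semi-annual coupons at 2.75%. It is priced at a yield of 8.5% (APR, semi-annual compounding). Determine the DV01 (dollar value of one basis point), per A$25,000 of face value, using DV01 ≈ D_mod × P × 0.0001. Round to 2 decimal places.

Periodic yield y = 0.0425.
  t   CF        PV=CF/(1+0.0425)^t    t·PV
  1       343.75       329.7362       329.7362
  2       343.75       316.2937       632.5875
  3       343.75       303.3993       910.1978
  4    25,343.75    21,456.8824    85,827.5297
  Σ                 22,406.3116    87,700.0511
P = 22,406.3116; D_Mac = 3.91408 half-year periods = 1.95704 yrs; D_mod = 1.87726 yrs.
DV01 ≈ 1.87726 × 22,406.3116 × 0.0001 = 4.206237.

A$4.21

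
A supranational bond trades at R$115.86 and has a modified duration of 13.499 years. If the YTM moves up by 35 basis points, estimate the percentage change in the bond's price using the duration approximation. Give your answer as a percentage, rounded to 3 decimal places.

Duration approximation: ΔP/P ≈ -D_mod · Δy = -13.499 × (+0.0035) = -0.0472465.
As a percentage: -4.72465%.

-4.725%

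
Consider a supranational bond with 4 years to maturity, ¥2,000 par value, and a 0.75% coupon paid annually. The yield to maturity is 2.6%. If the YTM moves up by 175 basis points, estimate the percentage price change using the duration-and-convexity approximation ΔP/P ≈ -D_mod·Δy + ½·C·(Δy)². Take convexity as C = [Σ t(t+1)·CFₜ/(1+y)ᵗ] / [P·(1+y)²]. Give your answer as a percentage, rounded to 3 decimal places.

-6.457%

With y = 0.026:
  t   CF        PV=CF/(1+0.026)^t    t·PV        t(t+1)·PV
  1        15.00        14.6199        14.6199          29.2398
  2        15.00        14.2494        28.4988          85.4964
  3        15.00        13.8883        41.6649         166.6596
  4     2,015.00     1,818.3840     7,273.5361      36,367.6805
  Σ                  1,861.1416     7,358.3197      36,649.0763
P = 1,861.1416; D_Mac = 3.95366 yrs; D_mod = 3.85347 yrs; C = 18.70634.
Duration effect: -3.85347 × (+0.0175) = -0.067436
Convexity effect: 0.5 × 18.70634 × (0.0175)² = +0.0028644
ΔP/P ≈ -0.067436 + 0.0028644 = -0.064571 = -6.4571%.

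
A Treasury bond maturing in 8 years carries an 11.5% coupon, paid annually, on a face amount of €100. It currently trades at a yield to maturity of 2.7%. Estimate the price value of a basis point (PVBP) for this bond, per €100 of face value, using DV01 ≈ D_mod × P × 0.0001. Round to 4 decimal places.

€0.0977

Periodic yield y = 0.027.
  t   CF        PV=CF/(1+0.027)^t    t·PV
  1        11.50        11.1977        11.1977
  2        11.50        10.9033        21.8065
  3        11.50        10.6166        31.8499
  4        11.50        10.3375        41.3501
  5        11.50        10.0657        50.3287
  6        11.50         9.8011        58.8066
  7        11.50         9.5434        66.8040
  8       111.50        90.0972       720.7776
  Σ                    162.5626     1,002.9212
P = 162.5626; D_Mac = 6.16945 yrs; D_mod = 6.00725 yrs.
DV01 ≈ 6.00725 × 162.5626 × 0.0001 = 0.097655.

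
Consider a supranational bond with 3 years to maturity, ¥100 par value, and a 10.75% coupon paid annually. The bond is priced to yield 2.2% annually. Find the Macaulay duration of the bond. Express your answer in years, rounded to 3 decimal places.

2.748 years

Periodic yield y = 0.022. Discount each cash flow and weight by its year:
  t   CF        PV=CF/(1+0.022)^t    t·PV
  1        10.75        10.5186        10.5186
  2        10.75        10.2922        20.5843
  3       110.75       103.7507       311.2521
  Σ                    124.5615       342.3550
Price P = Σ PV = 124.5615.
Macaulay duration = Σ(t·PV) / P = 342.3550 / 124.5615 = 2.74848 years.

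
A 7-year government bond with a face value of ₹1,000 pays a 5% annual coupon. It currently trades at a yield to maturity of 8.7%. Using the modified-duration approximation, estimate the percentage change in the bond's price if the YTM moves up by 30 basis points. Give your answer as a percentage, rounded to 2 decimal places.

Periodic yield y = 0.087. Modified duration first:
  t   CF        PV=CF/(1+0.087)^t    t·PV
  1        50.00        45.9982        45.9982
  2        50.00        42.3166        84.6332
  3        50.00        38.9297       116.7892
  4        50.00        35.8139       143.2557
  5        50.00        32.9475       164.7374
  6        50.00        30.3105       181.8628
  7     1,050.00       585.5750     4,099.0247
  Σ                    811.8913     4,836.3012
P = 811.8913; D_Mac = 5.95683 yrs; D_mod = 5.95683/(1+0.087) = 5.48007 yrs.
ΔP/P ≈ -D_mod · Δy = -5.48007 × (+0.003) = -0.016440 = -1.6440%.

-1.64%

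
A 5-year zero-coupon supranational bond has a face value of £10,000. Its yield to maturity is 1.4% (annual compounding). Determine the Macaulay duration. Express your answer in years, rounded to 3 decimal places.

5.000 years

A zero-coupon bond has a single cash flow at maturity, so its Macaulay duration equals its maturity: 5 years.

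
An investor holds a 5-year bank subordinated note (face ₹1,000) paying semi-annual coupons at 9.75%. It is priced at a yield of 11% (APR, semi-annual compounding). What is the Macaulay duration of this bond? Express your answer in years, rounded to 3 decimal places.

Periodic yield y = 0.055. Discount each cash flow and weight by its period:
  t   CF        PV=CF/(1+0.055)^t    t·PV
  1        48.75        46.2085        46.2085
  2        48.75        43.7996        87.5991
  3        48.75        41.5162       124.5485
  4        48.75        39.3518       157.4073
  5        48.75        37.3003       186.5015
  6        48.75        35.3557       212.1344
  7        48.75        33.5125       234.5878
  8        48.75        31.7654       254.1236
  9        48.75        30.1094       270.9848
  10    1,048.75       613.9703     6,139.7032
  Σ                    952.8898     7,713.7987
Price P = Σ PV = 952.8898.
Macaulay duration = Σ(t·PV) / P = 7,713.7987 / 952.8898 = 8.09516 half-year periods.
In years: 8.09516 / 2 = 4.04758 years.

4.048 years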